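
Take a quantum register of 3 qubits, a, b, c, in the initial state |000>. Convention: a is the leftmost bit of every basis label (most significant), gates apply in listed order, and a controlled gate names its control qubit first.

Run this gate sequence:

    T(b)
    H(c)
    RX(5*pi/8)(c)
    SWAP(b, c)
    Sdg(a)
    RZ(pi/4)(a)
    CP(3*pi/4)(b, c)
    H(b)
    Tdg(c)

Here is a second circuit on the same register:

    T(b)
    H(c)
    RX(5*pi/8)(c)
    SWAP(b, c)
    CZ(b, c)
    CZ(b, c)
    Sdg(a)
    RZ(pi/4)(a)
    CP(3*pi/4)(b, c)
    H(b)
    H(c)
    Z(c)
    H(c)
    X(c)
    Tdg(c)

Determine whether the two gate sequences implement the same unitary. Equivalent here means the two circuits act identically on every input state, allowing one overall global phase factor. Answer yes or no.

Yes — the two circuits implement the same unitary up to a global phase.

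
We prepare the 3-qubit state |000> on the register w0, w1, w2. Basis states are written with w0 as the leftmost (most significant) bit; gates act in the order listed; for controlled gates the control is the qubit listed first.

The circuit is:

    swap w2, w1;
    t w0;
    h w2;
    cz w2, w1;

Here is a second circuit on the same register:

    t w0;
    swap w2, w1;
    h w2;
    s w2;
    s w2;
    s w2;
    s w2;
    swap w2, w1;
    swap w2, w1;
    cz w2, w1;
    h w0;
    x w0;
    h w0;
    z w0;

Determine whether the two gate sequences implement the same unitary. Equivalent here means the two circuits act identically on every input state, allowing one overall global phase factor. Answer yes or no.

Yes, they are equivalent — the unitaries differ by at most a global phase.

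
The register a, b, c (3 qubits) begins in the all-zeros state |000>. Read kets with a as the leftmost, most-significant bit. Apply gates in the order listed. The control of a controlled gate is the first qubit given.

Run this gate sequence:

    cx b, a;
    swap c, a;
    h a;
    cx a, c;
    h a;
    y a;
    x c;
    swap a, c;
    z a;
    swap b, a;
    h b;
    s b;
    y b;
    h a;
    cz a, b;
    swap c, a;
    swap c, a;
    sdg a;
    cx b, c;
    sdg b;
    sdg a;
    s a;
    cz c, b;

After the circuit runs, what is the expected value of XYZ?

The expectation value of XYZ is 1. Key observation: the block from step 16 through step 17 cancels to the identity and can be dropped.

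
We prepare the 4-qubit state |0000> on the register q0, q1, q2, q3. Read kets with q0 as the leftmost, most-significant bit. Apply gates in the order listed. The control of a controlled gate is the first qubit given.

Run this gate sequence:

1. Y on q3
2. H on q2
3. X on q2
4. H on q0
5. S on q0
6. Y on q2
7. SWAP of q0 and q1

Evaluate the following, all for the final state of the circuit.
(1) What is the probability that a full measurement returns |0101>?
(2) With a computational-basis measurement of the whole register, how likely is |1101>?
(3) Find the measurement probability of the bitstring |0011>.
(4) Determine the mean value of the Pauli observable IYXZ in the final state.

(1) The probability of measuring |0101> is 1/4.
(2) Outcome |1101> occurs with probability 0.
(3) The probability of measuring |0011> is 1/4.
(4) The expectation value of IYXZ is 1.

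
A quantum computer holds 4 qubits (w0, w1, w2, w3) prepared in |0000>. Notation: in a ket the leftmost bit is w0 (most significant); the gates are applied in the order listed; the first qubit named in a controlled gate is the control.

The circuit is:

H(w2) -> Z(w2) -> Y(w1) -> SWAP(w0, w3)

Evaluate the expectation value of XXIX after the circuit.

The observable XXIX averages to 0.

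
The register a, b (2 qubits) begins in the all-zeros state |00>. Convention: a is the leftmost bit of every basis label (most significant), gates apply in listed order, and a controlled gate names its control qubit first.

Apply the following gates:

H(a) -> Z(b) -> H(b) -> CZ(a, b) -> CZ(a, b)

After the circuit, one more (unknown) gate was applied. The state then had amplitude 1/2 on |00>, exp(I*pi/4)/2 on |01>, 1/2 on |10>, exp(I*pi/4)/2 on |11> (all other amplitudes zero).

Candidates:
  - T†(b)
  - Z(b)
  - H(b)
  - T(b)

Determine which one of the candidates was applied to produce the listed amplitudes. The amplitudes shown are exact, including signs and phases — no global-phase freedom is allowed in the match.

It was T(b) that produced the state shown. Key observation: steps 4-5 multiply out to the identity, so the circuit reduces to the remaining gates.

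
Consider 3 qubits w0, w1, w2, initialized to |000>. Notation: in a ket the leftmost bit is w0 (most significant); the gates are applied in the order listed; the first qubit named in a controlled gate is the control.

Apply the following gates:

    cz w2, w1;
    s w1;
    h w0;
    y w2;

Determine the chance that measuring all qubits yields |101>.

The probability of measuring |101> is 1/2.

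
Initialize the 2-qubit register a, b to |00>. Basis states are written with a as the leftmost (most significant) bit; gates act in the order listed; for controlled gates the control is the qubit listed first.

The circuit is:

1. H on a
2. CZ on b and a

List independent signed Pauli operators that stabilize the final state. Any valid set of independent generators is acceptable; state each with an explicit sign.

The final state is stabilized by the group generated by +XI, +IZ; other independent generating sets are equally valid.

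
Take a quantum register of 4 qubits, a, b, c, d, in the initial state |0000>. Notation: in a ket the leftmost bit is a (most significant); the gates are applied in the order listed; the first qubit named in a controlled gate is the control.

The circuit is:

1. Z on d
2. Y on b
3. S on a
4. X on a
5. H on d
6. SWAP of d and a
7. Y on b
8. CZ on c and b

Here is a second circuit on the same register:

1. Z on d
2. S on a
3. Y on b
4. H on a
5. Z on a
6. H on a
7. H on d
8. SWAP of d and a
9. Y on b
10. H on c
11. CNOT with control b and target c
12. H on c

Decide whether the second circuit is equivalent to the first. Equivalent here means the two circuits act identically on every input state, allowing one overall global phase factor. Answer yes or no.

Yes, they are equivalent — the unitaries differ by at most a global phase.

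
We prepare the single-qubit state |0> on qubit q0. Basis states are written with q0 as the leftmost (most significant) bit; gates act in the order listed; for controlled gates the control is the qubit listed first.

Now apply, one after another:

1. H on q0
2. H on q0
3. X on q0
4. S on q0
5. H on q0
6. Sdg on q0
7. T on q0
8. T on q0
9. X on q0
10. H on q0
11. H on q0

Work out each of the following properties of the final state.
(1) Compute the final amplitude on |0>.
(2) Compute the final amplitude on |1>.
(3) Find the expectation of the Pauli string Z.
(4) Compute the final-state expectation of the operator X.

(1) The final state's coefficient on |0> equals -sqrt(2)*I/2.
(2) The final state's coefficient on |1> equals sqrt(2)*I/2.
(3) In the final state, Z has expectation 0.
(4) The observable X averages to -1.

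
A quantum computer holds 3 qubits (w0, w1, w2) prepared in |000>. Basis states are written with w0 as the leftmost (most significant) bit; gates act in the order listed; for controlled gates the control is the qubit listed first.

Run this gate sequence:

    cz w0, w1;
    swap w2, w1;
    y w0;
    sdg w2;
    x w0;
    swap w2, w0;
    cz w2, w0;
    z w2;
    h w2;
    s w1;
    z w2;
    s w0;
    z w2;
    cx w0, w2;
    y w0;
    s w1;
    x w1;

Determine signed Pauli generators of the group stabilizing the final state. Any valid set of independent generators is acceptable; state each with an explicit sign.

The stabilizer group can be generated by +IIX, -ZII, -IZI, among other valid generating sets.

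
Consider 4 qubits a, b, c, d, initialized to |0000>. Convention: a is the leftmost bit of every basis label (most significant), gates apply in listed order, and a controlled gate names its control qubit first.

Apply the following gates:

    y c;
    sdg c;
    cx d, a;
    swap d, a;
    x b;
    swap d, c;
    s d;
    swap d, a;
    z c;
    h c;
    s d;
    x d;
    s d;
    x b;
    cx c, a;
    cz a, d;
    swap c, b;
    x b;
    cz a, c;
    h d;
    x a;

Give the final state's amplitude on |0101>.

The amplitude on |0101> is -1/2.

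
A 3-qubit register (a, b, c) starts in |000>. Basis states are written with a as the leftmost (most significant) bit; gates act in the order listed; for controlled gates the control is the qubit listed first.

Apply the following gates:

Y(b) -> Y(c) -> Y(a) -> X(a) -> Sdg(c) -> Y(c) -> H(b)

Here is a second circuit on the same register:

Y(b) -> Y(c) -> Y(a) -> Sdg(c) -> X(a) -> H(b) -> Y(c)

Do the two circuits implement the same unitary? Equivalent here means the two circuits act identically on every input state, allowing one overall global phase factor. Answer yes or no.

Yes — the two circuits implement the same unitary up to a global phase.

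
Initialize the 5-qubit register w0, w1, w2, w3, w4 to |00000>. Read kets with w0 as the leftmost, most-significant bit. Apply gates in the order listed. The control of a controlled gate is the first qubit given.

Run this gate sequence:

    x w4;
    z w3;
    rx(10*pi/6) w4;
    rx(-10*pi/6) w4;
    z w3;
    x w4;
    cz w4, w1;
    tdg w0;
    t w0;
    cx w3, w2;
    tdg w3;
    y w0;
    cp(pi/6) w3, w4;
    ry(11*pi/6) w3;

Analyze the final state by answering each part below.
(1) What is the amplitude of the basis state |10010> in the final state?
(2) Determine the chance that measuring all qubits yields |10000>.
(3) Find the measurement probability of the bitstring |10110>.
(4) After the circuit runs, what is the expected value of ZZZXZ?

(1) The amplitude on |10010> is I*(-sqrt(2) + sqrt(6))/4. Key observation: steps 1-6 multiply out to the identity, so the circuit reduces to the remaining gates.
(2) The probability of measuring |10000> is sqrt(3)/4 + 1/2.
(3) Outcome |10110> occurs with probability 0.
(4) The observable ZZZXZ averages to 1/2.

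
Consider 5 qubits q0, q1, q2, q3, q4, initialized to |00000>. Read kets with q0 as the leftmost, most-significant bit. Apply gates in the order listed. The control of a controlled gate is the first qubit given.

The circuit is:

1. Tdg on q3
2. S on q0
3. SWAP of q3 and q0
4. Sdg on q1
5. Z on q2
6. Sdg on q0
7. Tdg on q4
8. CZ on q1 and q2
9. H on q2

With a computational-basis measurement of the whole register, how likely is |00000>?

The probability of measuring |00000> is 1/2.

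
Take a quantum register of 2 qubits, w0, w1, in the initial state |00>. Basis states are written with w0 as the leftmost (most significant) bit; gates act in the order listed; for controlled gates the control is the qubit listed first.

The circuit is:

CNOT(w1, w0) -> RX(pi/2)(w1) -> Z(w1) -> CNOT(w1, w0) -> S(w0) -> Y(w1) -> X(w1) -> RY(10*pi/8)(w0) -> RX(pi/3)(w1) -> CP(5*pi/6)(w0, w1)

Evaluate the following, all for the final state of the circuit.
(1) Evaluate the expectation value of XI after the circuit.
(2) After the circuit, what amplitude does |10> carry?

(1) In the final state, XI has expectation -sqrt(3)/8 - sqrt(2)/8 - sqrt(6)/16.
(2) The final state's coefficient on |10> equals -sqrt(4 - 2*sqrt(2))/8 + I*sqrt(6*sqrt(2) + 12)/8.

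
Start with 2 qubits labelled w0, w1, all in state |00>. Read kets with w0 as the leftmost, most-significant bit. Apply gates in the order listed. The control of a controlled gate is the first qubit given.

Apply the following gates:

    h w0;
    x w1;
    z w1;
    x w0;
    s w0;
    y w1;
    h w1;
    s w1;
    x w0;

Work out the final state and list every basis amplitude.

The resulting statevector has amplitude -1/2 on |00>, -I/2 on |01>, I/2 on |10>, -1/2 on |11>.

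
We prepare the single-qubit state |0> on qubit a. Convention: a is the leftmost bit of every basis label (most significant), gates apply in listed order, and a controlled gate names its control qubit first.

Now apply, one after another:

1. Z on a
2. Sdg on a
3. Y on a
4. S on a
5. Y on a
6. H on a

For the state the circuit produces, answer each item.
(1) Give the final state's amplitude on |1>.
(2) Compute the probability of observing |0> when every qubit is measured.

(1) The amplitude on |1> is sqrt(2)*I/2.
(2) A full measurement returns |0> with probability 1/2.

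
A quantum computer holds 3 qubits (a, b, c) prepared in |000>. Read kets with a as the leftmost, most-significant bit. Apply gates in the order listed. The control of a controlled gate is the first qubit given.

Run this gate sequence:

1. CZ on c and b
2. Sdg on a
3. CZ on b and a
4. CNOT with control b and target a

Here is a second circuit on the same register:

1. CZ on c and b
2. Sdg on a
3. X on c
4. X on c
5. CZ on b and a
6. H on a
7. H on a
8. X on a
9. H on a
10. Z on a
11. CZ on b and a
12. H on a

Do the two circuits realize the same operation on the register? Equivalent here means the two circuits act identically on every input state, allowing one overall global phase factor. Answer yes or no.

Yes — the two circuits implement the same unitary up to a global phase.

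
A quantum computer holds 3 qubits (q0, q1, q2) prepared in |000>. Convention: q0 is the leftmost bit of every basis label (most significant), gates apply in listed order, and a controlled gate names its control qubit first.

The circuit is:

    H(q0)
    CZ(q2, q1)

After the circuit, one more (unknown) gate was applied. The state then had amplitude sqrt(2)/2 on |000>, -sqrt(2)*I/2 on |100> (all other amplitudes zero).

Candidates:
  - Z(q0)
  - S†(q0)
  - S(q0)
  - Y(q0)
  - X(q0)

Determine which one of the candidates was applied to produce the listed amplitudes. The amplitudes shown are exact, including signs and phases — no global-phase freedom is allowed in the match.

The unique candidate consistent with the amplitudes is S†(q0).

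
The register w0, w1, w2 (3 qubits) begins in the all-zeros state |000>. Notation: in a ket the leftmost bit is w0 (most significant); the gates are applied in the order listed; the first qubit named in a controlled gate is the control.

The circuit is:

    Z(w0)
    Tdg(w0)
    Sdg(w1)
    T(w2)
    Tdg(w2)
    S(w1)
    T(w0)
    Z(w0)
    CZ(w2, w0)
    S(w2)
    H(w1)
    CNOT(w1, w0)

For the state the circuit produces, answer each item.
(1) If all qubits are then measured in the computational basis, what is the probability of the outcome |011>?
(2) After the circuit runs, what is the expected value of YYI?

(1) A full measurement returns |011> with probability 0. Key observation: the block from step 1 through step 8 cancels to the identity and can be dropped.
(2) In the final state, YYI has expectation -1.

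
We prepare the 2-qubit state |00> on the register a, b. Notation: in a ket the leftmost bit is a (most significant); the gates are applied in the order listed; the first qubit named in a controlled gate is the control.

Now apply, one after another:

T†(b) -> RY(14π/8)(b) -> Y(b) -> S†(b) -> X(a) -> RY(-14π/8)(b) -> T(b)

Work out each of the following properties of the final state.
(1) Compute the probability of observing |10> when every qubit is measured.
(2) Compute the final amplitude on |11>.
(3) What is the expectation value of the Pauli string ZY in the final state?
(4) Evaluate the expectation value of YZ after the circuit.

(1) A full measurement returns |10> with probability 1/4.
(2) The amplitude on |11> is (sqrt(2) + 2 - sqrt(2)*I + 2*I)*exp(I*pi/4)/4.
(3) The expectation value of ZY is sqrt(2)/4 + 1/2.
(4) The expectation value of YZ is 0.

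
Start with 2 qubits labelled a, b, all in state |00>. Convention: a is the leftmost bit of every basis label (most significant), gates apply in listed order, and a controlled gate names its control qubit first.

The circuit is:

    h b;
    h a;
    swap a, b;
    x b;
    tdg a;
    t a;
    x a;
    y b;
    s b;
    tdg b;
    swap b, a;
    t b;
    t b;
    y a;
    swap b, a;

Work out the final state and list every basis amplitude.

After the circuit, the state carries amplitude exp(I*pi/4)/2 on |00>, 1/2 on |01>, exp(3*I*pi/4)/2 on |10>, I/2 on |11>.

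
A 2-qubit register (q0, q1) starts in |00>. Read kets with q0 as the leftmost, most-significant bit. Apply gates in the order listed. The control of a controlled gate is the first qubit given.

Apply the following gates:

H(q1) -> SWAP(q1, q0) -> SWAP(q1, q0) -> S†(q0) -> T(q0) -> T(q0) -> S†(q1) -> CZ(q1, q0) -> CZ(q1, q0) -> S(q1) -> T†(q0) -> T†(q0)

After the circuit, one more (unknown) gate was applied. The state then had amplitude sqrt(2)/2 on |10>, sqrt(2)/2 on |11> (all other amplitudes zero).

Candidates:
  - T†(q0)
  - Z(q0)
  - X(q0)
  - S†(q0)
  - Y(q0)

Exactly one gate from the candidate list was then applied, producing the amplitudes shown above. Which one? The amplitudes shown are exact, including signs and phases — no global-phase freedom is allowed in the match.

The unique candidate consistent with the amplitudes is X(q0). Key observation: gates 5-12 undo each other exactly, leaving only the rest of the circuit to track.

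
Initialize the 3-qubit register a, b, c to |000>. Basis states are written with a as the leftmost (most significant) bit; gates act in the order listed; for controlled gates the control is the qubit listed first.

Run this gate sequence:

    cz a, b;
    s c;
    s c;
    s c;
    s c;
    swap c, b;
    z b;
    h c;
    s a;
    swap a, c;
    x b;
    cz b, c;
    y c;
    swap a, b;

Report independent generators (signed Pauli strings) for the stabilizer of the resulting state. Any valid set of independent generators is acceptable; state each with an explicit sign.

The stabilizer group can be generated by +IXI, -ZII, -IIZ, among other valid generating sets. Key observation: steps 2-5 multiply out to the identity, so the circuit reduces to the remaining gates.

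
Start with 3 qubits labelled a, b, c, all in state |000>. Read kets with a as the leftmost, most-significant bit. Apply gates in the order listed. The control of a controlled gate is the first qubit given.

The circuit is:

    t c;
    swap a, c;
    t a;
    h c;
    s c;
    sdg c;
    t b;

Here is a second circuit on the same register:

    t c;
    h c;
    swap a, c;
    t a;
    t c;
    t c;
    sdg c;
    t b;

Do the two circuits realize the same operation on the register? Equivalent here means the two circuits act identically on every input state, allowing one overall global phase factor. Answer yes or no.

No: there is an input state on which the two circuits produce genuinely different outputs (not merely differing by a phase).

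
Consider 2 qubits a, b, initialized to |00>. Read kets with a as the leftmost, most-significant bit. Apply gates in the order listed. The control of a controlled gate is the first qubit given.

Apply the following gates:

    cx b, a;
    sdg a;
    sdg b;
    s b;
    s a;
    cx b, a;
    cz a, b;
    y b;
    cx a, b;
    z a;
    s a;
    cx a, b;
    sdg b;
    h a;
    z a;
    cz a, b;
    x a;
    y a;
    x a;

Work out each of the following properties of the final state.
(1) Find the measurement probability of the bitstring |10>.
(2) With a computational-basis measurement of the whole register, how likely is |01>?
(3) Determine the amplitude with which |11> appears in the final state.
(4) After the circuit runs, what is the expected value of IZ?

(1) Outcome |10> occurs with probability 0. Key observation: gates 1-6 undo each other exactly, leaving only the rest of the circuit to track.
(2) The probability of measuring |01> is 1/2.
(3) The amplitude on |11> is -sqrt(2)*I/2.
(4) The observable IZ averages to -1.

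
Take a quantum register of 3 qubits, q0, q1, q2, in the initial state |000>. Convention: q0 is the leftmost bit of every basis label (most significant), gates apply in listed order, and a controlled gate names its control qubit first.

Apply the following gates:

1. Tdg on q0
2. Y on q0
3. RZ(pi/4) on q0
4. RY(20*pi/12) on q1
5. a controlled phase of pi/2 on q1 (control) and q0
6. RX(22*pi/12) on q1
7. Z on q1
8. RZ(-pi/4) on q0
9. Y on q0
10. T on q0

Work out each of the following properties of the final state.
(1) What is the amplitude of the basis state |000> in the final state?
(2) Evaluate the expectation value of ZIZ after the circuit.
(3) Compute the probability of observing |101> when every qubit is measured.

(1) The final state's coefficient on |000> equals sqrt(2)/4 + sqrt(6)/4.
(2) In the final state, ZIZ has expectation 1.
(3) A full measurement returns |101> with probability 0.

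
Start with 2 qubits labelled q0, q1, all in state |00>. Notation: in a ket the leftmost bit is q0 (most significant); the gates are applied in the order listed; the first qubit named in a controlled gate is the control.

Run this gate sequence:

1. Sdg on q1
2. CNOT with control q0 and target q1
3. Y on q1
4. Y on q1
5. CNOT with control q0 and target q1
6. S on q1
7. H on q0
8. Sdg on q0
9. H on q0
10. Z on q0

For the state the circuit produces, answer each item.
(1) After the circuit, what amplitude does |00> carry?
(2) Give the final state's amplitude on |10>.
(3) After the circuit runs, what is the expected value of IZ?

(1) The amplitude on |00> is 1/2 - I/2.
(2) The final state's coefficient on |10> equals -1/2 - I/2.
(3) In the final state, IZ has expectation 1.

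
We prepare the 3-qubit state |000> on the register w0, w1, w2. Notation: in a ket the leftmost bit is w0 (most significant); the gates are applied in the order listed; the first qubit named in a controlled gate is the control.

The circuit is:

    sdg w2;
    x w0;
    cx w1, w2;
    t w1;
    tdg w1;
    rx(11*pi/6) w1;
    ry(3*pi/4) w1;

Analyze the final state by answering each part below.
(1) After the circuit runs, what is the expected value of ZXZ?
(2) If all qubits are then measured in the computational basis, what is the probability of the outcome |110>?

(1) The expectation value of ZXZ is -sqrt(6)/4.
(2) A full measurement returns |110> with probability sqrt(6)/8 + 1/2.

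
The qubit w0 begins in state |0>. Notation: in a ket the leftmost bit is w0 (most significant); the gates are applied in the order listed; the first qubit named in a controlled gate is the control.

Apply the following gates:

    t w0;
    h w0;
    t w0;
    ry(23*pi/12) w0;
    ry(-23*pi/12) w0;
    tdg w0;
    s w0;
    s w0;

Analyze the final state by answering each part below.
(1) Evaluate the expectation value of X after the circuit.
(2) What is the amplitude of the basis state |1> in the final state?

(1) The observable X averages to -1. Key observation: the block from step 3 through step 6 cancels to the identity and can be dropped.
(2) The final state's coefficient on |1> equals -sqrt(2)/2.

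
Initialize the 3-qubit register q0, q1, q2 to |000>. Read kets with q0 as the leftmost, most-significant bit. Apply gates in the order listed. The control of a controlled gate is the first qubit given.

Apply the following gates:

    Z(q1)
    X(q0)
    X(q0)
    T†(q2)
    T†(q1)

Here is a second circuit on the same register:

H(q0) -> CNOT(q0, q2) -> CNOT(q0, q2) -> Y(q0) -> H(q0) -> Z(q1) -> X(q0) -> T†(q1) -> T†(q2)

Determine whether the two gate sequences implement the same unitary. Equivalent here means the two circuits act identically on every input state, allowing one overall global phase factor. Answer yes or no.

No, they are not equivalent — no single phase factor reconciles the two unitaries.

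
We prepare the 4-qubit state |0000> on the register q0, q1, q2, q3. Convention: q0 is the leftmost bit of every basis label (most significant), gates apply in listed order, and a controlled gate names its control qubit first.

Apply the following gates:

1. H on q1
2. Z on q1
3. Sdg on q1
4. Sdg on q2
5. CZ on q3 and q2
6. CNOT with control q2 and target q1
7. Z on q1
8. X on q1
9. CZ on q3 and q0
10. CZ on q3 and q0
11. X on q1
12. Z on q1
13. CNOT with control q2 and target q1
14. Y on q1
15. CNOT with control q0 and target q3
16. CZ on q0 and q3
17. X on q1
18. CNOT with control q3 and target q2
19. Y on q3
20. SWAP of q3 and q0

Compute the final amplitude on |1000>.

The final state's coefficient on |1000> equals -sqrt(2)/2.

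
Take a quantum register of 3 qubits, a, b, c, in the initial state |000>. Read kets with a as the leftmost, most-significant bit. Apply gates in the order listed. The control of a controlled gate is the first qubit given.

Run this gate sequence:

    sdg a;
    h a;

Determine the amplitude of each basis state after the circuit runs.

The final amplitudes are sqrt(2)/2 on |000>, sqrt(2)/2 on |100>, and 0 on every other basis state.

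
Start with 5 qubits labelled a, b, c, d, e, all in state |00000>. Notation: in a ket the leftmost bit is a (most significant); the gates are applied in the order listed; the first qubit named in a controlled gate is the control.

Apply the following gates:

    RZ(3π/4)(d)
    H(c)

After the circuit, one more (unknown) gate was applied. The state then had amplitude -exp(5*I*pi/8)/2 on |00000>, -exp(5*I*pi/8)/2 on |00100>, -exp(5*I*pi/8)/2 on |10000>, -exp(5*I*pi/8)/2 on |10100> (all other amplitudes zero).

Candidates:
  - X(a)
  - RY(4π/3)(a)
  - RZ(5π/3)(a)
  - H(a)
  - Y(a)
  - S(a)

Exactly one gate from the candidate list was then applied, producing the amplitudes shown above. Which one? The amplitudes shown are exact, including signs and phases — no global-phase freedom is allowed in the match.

The applied gate was H(a).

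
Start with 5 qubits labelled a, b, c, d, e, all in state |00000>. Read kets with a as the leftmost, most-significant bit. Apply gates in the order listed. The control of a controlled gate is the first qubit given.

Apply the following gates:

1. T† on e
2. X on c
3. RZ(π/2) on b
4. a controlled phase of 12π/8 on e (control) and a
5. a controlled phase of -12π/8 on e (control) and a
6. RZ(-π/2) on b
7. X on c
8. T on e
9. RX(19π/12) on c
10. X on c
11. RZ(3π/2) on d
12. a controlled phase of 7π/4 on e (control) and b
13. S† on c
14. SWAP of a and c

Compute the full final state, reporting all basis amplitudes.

The final amplitudes are (-sqrt(2 - sqrt(2))/4 + sqrt(3*sqrt(2) + 6)/4)*exp(3*I*pi/4) on |00000>, (-sqrt(sqrt(2) + 2)/4 - sqrt(6 - 3*sqrt(2))/4)*exp(3*I*pi/4) on |10000>, and 0 on every other basis state. Key observation: steps 1-8 multiply out to the identity, so the circuit reduces to the remaining gates.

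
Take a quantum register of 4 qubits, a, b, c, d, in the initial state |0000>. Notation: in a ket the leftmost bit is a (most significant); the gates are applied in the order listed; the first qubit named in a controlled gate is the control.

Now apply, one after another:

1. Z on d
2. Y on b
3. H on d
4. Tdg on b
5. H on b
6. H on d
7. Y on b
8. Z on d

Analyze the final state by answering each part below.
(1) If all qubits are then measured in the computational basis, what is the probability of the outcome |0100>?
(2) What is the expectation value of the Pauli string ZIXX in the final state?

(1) The probability of measuring |0100> is 1/2.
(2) The expectation value of ZIXX is 0.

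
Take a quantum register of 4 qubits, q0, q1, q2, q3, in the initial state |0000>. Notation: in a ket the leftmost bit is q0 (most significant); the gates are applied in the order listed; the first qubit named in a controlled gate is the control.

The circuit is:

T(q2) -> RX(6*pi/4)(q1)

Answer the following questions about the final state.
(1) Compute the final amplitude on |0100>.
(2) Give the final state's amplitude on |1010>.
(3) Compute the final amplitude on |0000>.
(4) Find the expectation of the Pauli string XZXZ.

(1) The final state's coefficient on |0100> equals -sqrt(2)*I/2.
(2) The amplitude on |1010> is 0.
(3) The final state's coefficient on |0000> equals -sqrt(2)/2.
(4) The observable XZXZ averages to 0.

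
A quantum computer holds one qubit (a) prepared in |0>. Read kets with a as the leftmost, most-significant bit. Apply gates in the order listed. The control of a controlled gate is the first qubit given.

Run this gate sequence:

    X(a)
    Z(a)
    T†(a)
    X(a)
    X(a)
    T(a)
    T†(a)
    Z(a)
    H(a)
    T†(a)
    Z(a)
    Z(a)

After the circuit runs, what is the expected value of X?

In the final state, X has expectation -sqrt(2)/2.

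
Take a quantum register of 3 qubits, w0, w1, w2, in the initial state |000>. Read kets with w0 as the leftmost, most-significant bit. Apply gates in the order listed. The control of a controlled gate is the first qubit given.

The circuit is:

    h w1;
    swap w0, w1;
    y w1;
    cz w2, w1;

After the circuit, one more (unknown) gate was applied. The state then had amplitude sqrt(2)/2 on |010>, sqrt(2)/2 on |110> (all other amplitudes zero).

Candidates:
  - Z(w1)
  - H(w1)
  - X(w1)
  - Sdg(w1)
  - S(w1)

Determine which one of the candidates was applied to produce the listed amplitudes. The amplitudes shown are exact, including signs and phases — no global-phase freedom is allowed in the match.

The unique candidate consistent with the amplitudes is Sdg(w1).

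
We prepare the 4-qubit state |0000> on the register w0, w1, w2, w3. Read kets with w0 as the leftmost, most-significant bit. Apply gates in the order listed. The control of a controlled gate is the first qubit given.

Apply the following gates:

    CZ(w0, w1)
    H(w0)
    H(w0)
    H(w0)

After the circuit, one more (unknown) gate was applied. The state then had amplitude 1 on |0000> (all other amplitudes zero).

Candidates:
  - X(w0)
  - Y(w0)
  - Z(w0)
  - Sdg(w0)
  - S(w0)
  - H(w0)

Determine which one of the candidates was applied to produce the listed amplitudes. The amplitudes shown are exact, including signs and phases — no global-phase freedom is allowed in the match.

The unique candidate consistent with the amplitudes is H(w0).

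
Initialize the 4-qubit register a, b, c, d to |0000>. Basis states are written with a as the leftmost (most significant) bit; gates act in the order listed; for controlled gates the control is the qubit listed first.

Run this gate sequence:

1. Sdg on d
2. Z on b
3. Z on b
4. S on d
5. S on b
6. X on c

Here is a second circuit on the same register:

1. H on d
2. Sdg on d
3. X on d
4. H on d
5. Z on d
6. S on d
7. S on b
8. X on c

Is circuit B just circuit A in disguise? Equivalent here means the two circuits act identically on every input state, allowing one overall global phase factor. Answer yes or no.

No: there is an input state on which the two circuits produce genuinely different outputs (not merely differing by a phase).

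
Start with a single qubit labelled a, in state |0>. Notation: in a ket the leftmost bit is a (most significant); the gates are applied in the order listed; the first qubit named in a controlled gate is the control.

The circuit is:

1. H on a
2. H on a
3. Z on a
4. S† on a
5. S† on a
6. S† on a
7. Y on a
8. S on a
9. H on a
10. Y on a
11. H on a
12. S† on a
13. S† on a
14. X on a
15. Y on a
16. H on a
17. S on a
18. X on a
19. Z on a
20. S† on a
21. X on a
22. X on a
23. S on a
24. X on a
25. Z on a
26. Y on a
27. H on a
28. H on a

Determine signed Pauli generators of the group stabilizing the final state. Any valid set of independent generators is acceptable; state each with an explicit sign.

The stabilizer group can be generated by +Y, among other valid generating sets. Key observation: steps 20-23 multiply out to the identity, so the circuit reduces to the remaining gates.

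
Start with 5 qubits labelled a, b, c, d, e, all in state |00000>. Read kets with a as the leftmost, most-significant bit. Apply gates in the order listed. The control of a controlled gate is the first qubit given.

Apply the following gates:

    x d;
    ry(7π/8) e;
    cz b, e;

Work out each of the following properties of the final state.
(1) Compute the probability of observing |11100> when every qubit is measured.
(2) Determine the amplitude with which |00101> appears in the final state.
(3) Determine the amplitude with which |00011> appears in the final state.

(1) A full measurement returns |11100> with probability 0.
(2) |00101> carries amplitude 0 in the final state.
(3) |00011> carries amplitude sin(7*pi/16) in the final state.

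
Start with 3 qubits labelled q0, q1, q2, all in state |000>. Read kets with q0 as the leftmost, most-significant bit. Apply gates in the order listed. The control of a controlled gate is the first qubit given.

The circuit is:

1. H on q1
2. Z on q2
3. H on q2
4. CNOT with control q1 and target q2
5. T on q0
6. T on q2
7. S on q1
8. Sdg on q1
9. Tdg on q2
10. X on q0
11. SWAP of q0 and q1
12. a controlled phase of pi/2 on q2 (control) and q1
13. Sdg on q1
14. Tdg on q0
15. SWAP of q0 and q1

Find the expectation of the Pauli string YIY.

The observable YIY averages to 0.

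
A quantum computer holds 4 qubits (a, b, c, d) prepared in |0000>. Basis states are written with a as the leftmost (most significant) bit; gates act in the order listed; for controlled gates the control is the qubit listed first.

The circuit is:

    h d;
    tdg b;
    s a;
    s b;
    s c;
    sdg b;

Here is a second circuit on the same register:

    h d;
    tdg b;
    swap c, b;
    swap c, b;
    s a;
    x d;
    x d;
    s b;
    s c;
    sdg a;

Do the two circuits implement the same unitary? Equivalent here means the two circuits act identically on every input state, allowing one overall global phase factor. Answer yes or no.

No: there is an input state on which the two circuits produce genuinely different outputs (not merely differing by a phase).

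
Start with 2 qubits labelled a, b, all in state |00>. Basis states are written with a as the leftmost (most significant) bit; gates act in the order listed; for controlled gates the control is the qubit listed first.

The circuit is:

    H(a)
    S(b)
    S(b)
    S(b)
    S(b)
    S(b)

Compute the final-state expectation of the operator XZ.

The expectation value of XZ is 1.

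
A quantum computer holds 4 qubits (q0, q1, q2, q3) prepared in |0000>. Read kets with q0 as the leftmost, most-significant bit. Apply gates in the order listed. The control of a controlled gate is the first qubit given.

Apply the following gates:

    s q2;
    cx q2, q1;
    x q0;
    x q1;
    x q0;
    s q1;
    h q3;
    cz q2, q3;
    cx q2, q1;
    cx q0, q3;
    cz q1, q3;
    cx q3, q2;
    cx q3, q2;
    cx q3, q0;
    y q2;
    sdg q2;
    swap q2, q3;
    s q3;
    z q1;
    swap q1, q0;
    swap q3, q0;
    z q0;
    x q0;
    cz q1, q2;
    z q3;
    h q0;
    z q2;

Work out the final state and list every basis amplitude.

The final amplitudes are 1/2 on |0001>, -1/2 on |0111>, 1/2 on |1001>, -1/2 on |1111>, and 0 on every other basis state. Key observation: the block from step 12 through step 13 cancels to the identity and can be dropped.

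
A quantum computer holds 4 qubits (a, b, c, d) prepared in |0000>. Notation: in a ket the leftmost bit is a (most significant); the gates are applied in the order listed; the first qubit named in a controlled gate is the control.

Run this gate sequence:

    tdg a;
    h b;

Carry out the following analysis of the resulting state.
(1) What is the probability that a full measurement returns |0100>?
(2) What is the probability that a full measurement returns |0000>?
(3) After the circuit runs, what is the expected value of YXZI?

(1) A full measurement returns |0100> with probability 1/2.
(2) Outcome |0000> occurs with probability 1/2.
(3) In the final state, YXZI has expectation 0.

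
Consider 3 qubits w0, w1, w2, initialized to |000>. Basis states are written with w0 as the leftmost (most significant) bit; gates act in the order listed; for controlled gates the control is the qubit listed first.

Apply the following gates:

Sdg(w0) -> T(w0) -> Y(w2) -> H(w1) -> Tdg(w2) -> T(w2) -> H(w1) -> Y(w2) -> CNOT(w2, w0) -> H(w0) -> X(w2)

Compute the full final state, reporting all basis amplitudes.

The final amplitudes are sqrt(2)/2 on |001>, sqrt(2)/2 on |101>, and 0 on every other basis state. Key observation: gates 3-8 undo each other exactly, leaving only the rest of the circuit to track.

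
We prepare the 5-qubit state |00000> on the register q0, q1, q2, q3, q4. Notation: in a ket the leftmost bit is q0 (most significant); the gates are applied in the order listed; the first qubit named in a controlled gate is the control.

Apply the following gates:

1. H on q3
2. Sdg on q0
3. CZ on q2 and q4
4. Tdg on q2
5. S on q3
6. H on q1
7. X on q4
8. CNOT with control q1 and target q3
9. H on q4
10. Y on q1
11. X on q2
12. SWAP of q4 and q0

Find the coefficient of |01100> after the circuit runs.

The final state's coefficient on |01100> equals sqrt(2)*I/4.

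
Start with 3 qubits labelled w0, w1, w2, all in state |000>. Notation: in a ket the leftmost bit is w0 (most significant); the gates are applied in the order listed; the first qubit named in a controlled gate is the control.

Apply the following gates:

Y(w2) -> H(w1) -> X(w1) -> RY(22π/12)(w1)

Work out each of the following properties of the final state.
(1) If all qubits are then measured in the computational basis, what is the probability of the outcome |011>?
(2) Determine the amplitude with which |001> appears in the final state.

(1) The probability of measuring |011> is 1/4.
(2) |001> carries amplitude -sqrt(3)*I/2 in the final state.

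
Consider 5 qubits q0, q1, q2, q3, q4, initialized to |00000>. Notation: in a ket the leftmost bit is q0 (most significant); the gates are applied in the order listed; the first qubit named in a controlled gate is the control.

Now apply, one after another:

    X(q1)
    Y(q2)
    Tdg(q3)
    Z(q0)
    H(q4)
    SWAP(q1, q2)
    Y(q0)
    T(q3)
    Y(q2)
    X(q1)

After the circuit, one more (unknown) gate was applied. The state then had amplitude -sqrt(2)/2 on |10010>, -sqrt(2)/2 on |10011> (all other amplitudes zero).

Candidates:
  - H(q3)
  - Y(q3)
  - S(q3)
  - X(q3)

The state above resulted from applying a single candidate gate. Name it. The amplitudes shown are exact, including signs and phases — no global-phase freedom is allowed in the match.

The applied gate was Y(q3).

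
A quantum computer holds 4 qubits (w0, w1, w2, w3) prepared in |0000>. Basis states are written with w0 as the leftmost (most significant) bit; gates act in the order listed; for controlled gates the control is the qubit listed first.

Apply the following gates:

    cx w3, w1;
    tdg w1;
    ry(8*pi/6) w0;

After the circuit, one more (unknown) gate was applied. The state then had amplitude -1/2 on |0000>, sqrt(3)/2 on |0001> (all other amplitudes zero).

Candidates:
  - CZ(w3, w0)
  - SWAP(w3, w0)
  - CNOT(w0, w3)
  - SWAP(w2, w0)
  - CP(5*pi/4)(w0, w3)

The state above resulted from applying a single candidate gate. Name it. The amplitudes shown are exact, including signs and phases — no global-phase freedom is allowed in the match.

The applied gate was SWAP(w3, w0).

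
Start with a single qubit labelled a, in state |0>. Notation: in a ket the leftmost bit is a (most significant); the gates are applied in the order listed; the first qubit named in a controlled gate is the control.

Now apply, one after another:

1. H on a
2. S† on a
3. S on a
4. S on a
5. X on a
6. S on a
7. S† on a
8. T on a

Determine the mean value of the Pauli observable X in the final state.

The observable X averages to sqrt(2)/2.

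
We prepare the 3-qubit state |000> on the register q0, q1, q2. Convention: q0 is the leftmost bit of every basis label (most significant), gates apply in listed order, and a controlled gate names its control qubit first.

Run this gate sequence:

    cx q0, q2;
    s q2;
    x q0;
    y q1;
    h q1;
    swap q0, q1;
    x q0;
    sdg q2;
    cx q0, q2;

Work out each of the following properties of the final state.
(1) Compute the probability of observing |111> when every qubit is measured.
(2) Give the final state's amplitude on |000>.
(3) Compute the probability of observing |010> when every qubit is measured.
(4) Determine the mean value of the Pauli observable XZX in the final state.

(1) The probability of measuring |111> is 1/2.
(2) The amplitude on |000> is 0.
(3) Outcome |010> occurs with probability 1/2.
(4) The expectation value of XZX is 1.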